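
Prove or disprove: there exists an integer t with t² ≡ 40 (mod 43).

Take t = 30. Then 30² = 900 = 20·43 + 40, so 30² ≡ 40 (mod 43).

t = 30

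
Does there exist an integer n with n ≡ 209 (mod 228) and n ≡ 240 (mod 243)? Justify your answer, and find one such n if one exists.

No, no such integer exists.

gcd(228, 243) = 3. If n ≡ 209 (mod 228) and n ≡ 240 (mod 243), then n ≡ 209 (mod 3) and n ≡ 240 (mod 3).
However 209 ≡ 2 and 240 ≡ 0 (mod 3), and 2 ≠ 0.
So no integer satisfies both congruences.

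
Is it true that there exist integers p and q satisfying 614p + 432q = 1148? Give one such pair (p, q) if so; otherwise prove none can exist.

p = 106, q = -148

Every value of 614p + 432q is a multiple of gcd(614, 432) = 2; since 2 ∣ 1148, solutions exist.
Dividing through by 2 reduces the equation to 307p + 216q = 574.
Dividing repeatedly: 307 = 1·216 + 91, 216 = 2·91 + 34, 91 = 2·34 + 23, 34 = 1·23 + 11, 23 = 2·11 + 1, 11 = 11·1 + 0.
Working back up the chain: 1 = 23 − 2·11 = 23 − 2·(34 − 1·23) = −2·34 + 3·23 = −2·34 + 3·(91 − 2·34) = 3·91 − 8·34 = 3·91 − 8·(216 − 2·91) = −8·216 + 19·91 = −8·216 + 19·(307 − 1·216) = 19·307 − 27·216. So 307·19 + 216·(-27) = 1.
Times 574: 307·10906 + 216·(-15498) = 574, so (10906, -15498) solves it.
Shifting by a multiple of (216, −307) keeps it a solution: p = 10906 − 50·216 = 106, q = -15498 + 50·307 = -148.
Indeed 614·106 + 432·(-148) = 65084 − 63936 = 1148.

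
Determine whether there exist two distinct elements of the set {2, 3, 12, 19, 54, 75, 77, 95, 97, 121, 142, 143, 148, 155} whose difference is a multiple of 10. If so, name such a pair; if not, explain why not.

Yes: 2 and 12.

Reduce each element mod 10: 2↦2, 3↦3, 12↦2, 19↦9, 54↦4, 75↦5, 77↦7, 95↦5, 97↦7, 121↦1, 142↦2, 143↦3, 148↦8, 155↦5. The residue 2 repeats (at 2 and 12), and 12 − 2 = 10 = 1·10.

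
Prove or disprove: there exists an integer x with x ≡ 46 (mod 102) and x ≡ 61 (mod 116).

No, no such integer exists.

Reduce both congruences modulo 2, which divides 102 and 116: they say x ≡ 46 (mod 2) and x ≡ 61 (mod 2).
These are incompatible: 46 − 61 = -15 is not divisible by 2.
Therefore no such x exists.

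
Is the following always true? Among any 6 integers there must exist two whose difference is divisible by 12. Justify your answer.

No, the set {48, 49, 50, 51, 52, 53} is a counterexample.

Consider the 6 integers 48, 49, …, 53. They lie in distinct residue classes modulo 12, since 6 ≤ 12.
No two share a residue, so no pair has difference divisible by 12; the claim fails for this set.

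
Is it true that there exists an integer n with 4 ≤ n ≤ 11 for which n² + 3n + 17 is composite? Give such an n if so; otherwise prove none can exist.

At n = 11: 11² + 3·11 + 17 = 171 = 3·57, which is composite.

n = 11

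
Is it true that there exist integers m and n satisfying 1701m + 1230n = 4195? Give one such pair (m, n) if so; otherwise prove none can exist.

No, no such integers exist.

gcd(1701, 1230) = 3, so every integer of the form 1701m + 1230n is a multiple of 3.
However 4195 leaves remainder 1 on division by 3.
Hence no integers m, n satisfy the equation.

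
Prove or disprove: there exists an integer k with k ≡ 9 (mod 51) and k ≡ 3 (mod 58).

k = 1743

Since 51 and 58 share no common factor, CRT says the pair of congruences has a solution (unique mod 2958).
Write k = 9 + 51t and require 9 + 51t ≡ 3 (mod 58), i.e. 51t ≡ 52 (mod 58).
Invert 51 mod 58 by the Euclidean algorithm: 58 = 1·51 + 7, 51 = 7·7 + 2, 7 = 3·2 + 1, 2 = 2·1 + 0; back-substituting, 1 = 7 − 3·2 = 7 − 3·(51 − 7·7) = −3·51 + 22·7 = −3·51 + 22·(58 − 1·51) = 22·58 − 25·51. Hence 51·(-25) ≡ 1, so 51⁻¹ ≡ -25 ≡ 33 (mod 58).
Multiplying by 33: t ≡ 33·52 = 1716 ≡ 34 (mod 58).
Taking t = 34 gives k = 9 + 51·34 = 1743.
Check: 1743 mod 51 = 9, 1743 mod 58 = 3. ✓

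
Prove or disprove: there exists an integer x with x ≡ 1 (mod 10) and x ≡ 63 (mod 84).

gcd(10, 84) = 2. A simultaneous solution exists iff 1 ≡ 63 (mod 2); here 1 mod 2 = 1 = 63 mod 2, so it does.
Put x = 1 + 10t, so we need 10t ≡ 62 (mod 84), equivalently (divide by 2) 5t ≡ 31 (mod 42).
To invert 5 modulo 42: 42 = 8·5 + 2, 5 = 2·2 + 1, 2 = 2·1 + 0, and unwinding, 1 = 5 − 2·2 = 5 − 2·(42 − 8·5) = −2·42 + 17·5. Thus 5⁻¹ ≡ 17 (mod 42).
Multiplying by 17: t ≡ 17·31 = 527 ≡ 23 (mod 42).
Then x = 1 + 10·23 = 231.
Verify: 231 = 23·10 + 1 and 231 = 2·84 + 63. ✓

x = 231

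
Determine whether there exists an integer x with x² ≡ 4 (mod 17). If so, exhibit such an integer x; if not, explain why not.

Take x = 2. Then 2² = 4, and since 0 ≤ 4 < 17 this is already reduced: 2² ≡ 4 (mod 17).

x = 2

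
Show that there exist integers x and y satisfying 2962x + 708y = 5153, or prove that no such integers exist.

Both 2962 and 708 are divisible by gcd(2962, 708) = 2, hence so is any combination 2962x + 708y.
But 5153 = 2·2576 + 1, so 2 ∤ 5153.
So the equation is unsolvable over ℤ.

No, no such integers exist.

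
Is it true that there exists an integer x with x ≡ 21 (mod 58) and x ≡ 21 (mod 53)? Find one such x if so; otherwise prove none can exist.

The moduli 58 and 53 are coprime, so by the Chinese Remainder Theorem a unique solution modulo 3074 exists.
Write x = 21 + 58t and require 21 + 58t ≡ 21 (mod 53), i.e. 58t ≡ 0 (mod 53).
58 ≡ 5 (mod 53), so this reads 5t ≡ 0 (mod 53). t = 0 satisfies this.
Taking t = 0 gives x = 21 + 58·0 = 21.
Check: 21 mod 58 = 21, 21 mod 53 = 21. ✓

x = 21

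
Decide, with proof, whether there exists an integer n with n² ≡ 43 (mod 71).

n = 55 works: 55² = 3025, and 3025 − 43 = 2982 = 42·71.

n = 55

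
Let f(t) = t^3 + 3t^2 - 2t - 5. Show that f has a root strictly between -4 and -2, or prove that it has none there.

f(-4) = -13 and f(-2) = 3, which have opposite signs.
Since f is a polynomial it is continuous on [-4, -2].
By the Intermediate Value Theorem f must vanish at some point of (-4, -2).

Yes, f has a root in the interval.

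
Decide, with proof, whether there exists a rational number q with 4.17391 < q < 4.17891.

Multiplying by 17: 17·4.17391 = 70.95647 and 17·4.17891 = 71.04147, so the integer 71 lies strictly between them.
Hence 71/17 is a rational number with 4.17391 < 71/17 < 4.17891.

q = 71/17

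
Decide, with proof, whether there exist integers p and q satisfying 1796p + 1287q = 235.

1796 and 1287 are coprime, so 1796p + 1287q ranges over all of ℤ.
Euclidean algorithm: 1796 = 1·1287 + 509, 1287 = 2·509 + 269, 509 = 1·269 + 240, 269 = 1·240 + 29, 240 = 8·29 + 8, 29 = 3·8 + 5, 8 = 1·5 + 3, 5 = 1·3 + 2, 3 = 1·2 + 1, 2 = 2·1 + 0.
Working back up the chain: 1 = 3 − 1·2 = 3 − (5 − 1·3) = −5 + 2·3 = −5 + 2·(8 − 1·5) = 2·8 − 3·5 = 2·8 − 3·(29 − 3·8) = −3·29 + 11·8 = −3·29 + 11·(240 − 8·29) = 11·240 − 91·29 = 11·240 − 91·(269 − 1·240) = −91·269 + 102·240 = −91·269 + 102·(509 − 1·269) = 102·509 − 193·269 = 102·509 − 193·(1287 − 2·509) = −193·1287 + 488·509 = −193·1287 + 488·(1796 − 1·1287) = 488·1796 − 681·1287. So 1796·488 + 1287·(-681) = 1.
Multiplying through by 235: p = 488·235 = 114680, q = (-681)·235 = -160035 is a solution.
Shifting by a multiple of (1287, −1796) keeps it a solution: p = 114680 − 89·1287 = 137, q = -160035 + 89·1796 = -191.
Indeed 1796·137 + 1287·(-191) = 246052 − 245817 = 235.

p = 137, q = -191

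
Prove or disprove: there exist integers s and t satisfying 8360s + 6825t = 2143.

No such integers exist.

Any value of 8360s + 6825t is a multiple of gcd(8360, 6825) = 5.
But 2143 = 5·428 + 3, so 5 ∤ 2143.
So the equation is unsolvable over ℤ.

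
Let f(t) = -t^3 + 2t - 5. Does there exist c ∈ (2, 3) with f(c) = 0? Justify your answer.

No.

The endpoint values f(2) = -9 and f(3) = -26 are both negative. Claim: f(t) < 0 for every t in (2, 3).
Shift to the endpoint 2: with t = 2 + u (0 < u < 1), one computes f(2 + u) = -u^3 - 6u^2 - 10u - 9.
All 4 nonzero coefficients of this polynomial in u are negative; hence for u > 0 the value is a sum of negative terms (the constant -9 among them).
So f is strictly negative on (2, 3); no root exists in the interval.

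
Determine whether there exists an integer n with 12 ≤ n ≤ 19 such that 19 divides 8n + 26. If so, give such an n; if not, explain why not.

At n = 12, 8·12 + 26 = 122 ≡ 8 (mod 19), and each step in n adds 8, giving residues 8, 16, 5, 13, 2, 10, 18, 7 for n = 12, 13, …, 19.
Since 0 is absent from this list, 19 ∤ 8n + 26 for every n with 12 ≤ n ≤ 19.

There is no such integer n in that range.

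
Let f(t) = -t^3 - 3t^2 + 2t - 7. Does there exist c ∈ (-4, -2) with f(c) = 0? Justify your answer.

Such a root exists.

f(-4) = 1 and f(-2) = -15, which have opposite signs.
Since f is a polynomial it is continuous on [-4, -2].
By the Intermediate Value Theorem f must vanish at some point of (-4, -2).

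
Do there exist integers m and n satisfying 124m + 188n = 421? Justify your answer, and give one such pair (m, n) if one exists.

Any value of 124m + 188n is a multiple of gcd(124, 188) = 4.
However 421 leaves remainder 1 on division by 4.
Therefore 124m + 188n = 421 has no solution in integers.

There are no such integers.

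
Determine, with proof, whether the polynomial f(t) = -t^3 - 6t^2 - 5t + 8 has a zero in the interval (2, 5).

The endpoint values f(2) = -34 and f(5) = -292 are both negative. Claim: f(t) < 0 for every t in (2, 5).
Substitute t = 2 + u, where 0 < u < 3 on the interval. Expanding, f(2 + u) = -u^3 - 12u^2 - 41u - 34.
All 4 nonzero coefficients of this polynomial in u are negative; hence for u > 0 the value is a sum of negative terms (the constant -34 among them).
So f is strictly negative on (2, 5); no root exists in the interval.

No such root exists.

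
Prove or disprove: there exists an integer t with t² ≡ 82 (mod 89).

89 is prime, so by Euler's criterion 82 is a square mod 89 iff 82^((89−1)/2) = 82^44 ≡ 1 (mod 89).
Repeated squaring mod 89: 82^2 = 6724 ≡ 49; 82^4 ≡ 49² = 2401 ≡ 87; 82^8 ≡ 87² = 7569 ≡ 4; 82^16 ≡ 4² = 16 ≡ 16; 82^32 ≡ 16² = 256 ≡ 78.
Since 44 = 32 + 8 + 4, 82^44 ≡ 78 · 4 · 87; multiplying out mod 89: 78·4 = 312 ≡ 45, then 45·87 = 3915 ≡ 88. Thus 82^44 ≡ 88 ≡ −1 (mod 89).
The value −1 means 82 is a non-residue modulo 89, so t² ≡ 82 (mod 89) is impossible.

There is no such integer.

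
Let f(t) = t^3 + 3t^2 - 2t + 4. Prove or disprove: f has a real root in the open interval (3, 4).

f has no root in that interval.

The endpoint values f(3) = 52 and f(4) = 108 are both positive. Claim: f(t) > 0 for every t in (3, 4).
Substitute t = 3 + u, where 0 < u < 1 on the interval. Expanding, f(3 + u) = u^3 + 12u^2 + 43u + 52.
The nonzero coefficients here are all positive, so for u > 0 every term is positive (or zero), and the constant term 52 is strictly positive.
So f is strictly positive on (3, 4); no root exists in the interval.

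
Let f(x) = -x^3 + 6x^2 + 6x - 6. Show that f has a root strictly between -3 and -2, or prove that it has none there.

No such root exists.

The endpoint values f(-3) = 57 and f(-2) = 14 are both positive. Claim: f(x) > 0 for every x in (-3, -2).
Shift to the endpoint -2: with x = -2 − u (0 < u < 1), one computes f(-2 − u) = u^3 + 12u^2 + 30u + 14.
The nonzero coefficients here are all positive, so for u > 0 every term is positive (or zero), and the constant term 14 is strictly positive.
So f is strictly positive on (-3, -2); no root exists in the interval.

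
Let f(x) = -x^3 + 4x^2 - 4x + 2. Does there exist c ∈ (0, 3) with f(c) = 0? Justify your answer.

f(0) = 2 and f(3) = -1, which have opposite signs.
f is continuous everywhere (it is a polynomial), in particular on [0, 3].
By the Intermediate Value Theorem, f takes the value 0 somewhere in the open interval.

Such a root exists.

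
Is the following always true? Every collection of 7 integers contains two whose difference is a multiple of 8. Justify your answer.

No, the set {25, 26, 27, 28, 29, 30, 31} is a counterexample.

Try 7 consecutive integers, 25, 26, …, 31. Their remainders mod 8 are 1, 2, 3, 4, 5, 6, 7 — pairwise different, as any 7 ≤ 8 consecutive integers have distinct residues.
The differences between them range over 1, …, 6, none of which is divisible by 8.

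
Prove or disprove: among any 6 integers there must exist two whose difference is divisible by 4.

Partition the integers by their residue mod 4; there are 4 classes.
Placing 6 integers into 4 classes, some class receives at least two — say a and b.
Equal remainders mean a − b ≡ 0 (mod 4), so 4 divides their difference.

Yes, this is always true.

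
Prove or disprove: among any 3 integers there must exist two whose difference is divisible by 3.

Take the 3 consecutive integers 5, 6, 7: their residues mod 3 are all distinct because 3 ≤ 3.
The differences between them range over 1, …, 2, none of which is divisible by 3.

No; for instance {5, 6, 7} is a counterexample.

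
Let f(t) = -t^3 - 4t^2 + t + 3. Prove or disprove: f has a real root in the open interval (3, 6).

The endpoint values f(3) = -57 and f(6) = -351 are both negative. Claim: f(t) < 0 for every t in (3, 6).
Substitute t = 3 + u, where 0 < u < 3 on the interval. Expanding, f(3 + u) = -u^3 - 13u^2 - 50u - 57.
All 4 nonzero coefficients of this polynomial in u are negative; hence for u > 0 the value is a sum of negative terms (the constant -57 among them).
Therefore f(t) < 0 throughout (3, 6), and f has no zero there.

No such root exists.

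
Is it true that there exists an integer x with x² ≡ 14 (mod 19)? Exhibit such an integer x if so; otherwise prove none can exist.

Squares mod 19 repeat after x = 9 (as (−x)² = x²); for x = 0..9 they are 0, 1, 4, 9, 16, 6, 17, 11, 7, 5.
The set of squares mod 19 is therefore {0, 1, 4, 5, 6, 7, 9, 11, 16, 17}, which does not contain 14.
Hence no integer x has x² ≡ 14 (mod 19).

There is no such integer.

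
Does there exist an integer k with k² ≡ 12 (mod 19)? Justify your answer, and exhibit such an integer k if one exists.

Squares mod 19 repeat after k = 9 (as (−k)² = k²); for k = 0..9 they are 0, 1, 4, 9, 16, 6, 17, 11, 7, 5.
The set of squares mod 19 is therefore {0, 1, 4, 5, 6, 7, 9, 11, 16, 17}, which does not contain 12.
Therefore k² ≡ 12 (mod 19) has no solution.

No such integer exists.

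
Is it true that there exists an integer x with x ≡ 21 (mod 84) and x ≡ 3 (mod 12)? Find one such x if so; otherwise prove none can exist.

gcd(84, 12) = 12. If x ≡ 21 (mod 84) and x ≡ 3 (mod 12), then x ≡ 21 (mod 12) and x ≡ 3 (mod 12).
However 21 ≡ 9 and 3 ≡ 3 (mod 12), and 9 ≠ 3.
Hence the system has no solution.

There is no such integer.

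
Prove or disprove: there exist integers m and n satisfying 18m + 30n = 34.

No such integers exist.

Any value of 18m + 30n is a multiple of gcd(18, 30) = 6.
However 34 leaves remainder 4 on division by 6.
So the equation is unsolvable over ℤ.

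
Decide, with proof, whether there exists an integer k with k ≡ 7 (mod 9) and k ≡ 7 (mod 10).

The moduli 9 and 10 are coprime, so by the Chinese Remainder Theorem a unique solution modulo 90 exists.
Any solution of the first congruence is k = 7 + 9t; substituting into the second, 9t ≡ 7 − 7 ≡ 0 (mod 10).
t = 0 satisfies this.
Taking t = 0 gives k = 7 + 9·0 = 7.
Verify: 7 = 0·9 + 7 and 7 = 0·10 + 7. ✓

k = 7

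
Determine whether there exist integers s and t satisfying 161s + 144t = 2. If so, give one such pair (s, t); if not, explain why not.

s = 34, t = -38

Since gcd(161, 144) = 1, every integer is an integer combination of 161 and 144.
Euclidean algorithm: 161 = 1·144 + 17, 144 = 8·17 + 8, 17 = 2·8 + 1, 8 = 8·1 + 0.
Unwinding: 1 = 17 − 2·8 = 17 − 2·(144 − 8·17) = −2·144 + 17·17 = −2·144 + 17·(161 − 1·144) = 17·161 − 19·144, i.e. 161·17 + 144·(-19) = 1.
Scaling by 2 gives the particular solution (s, t) = (34, -38).
Indeed 161·34 + 144·(-38) = 5474 − 5472 = 2.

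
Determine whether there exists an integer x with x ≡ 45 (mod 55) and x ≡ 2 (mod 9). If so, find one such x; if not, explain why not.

x = 155

gcd(55, 9) = 1, so the Chinese Remainder Theorem guarantees exactly one residue class mod 495 satisfying both.
Any solution of the first congruence is x = 45 + 55t; substituting into the second, 55t ≡ 2 − 45 ≡ 2 (mod 9).
55 ≡ 1 (mod 9), so this reads 1t ≡ 2 (mod 9). So t ≡ 2 (mod 9).
Taking t = 2 gives x = 45 + 55·2 = 155.
Check: 155 mod 55 = 45, 155 mod 9 = 2. ✓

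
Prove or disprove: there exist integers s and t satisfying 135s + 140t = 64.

No, no such integers exist.

gcd(135, 140) = 5, so every integer of the form 135s + 140t is a multiple of 5.
However 64 leaves remainder 4 on division by 5.
Hence no integers s, t satisfy the equation.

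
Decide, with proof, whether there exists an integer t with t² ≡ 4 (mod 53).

t = 2

Take t = 2. Then 2² = 4, and since 0 ≤ 4 < 53 this is already reduced: 2² ≡ 4 (mod 53).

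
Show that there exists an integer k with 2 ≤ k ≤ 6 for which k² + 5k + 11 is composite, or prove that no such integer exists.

At k = 6: 6² + 5·6 + 11 = 77 = 7·11, which is composite.

k = 6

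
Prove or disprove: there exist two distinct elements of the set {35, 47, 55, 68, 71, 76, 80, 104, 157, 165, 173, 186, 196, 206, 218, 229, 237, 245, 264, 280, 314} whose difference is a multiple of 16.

The pair (55, 71) works.

Reduce each element mod 16: 35↦3, 47↦15, 55↦7, 68↦4, 71↦7, 76↦12, 80↦0, 104↦8, 157↦13, 165↦5, 173↦13, 186↦10, 196↦4, 206↦14, 218↦10, 229↦5, 237↦13, 245↦5, 264↦8, 280↦8, 314↦10. The residue 7 repeats (at 55 and 71), and 71 − 55 = 16 = 1·16.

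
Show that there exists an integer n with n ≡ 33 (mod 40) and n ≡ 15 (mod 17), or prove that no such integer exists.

gcd(40, 17) = 1, so the Chinese Remainder Theorem guarantees exactly one residue class mod 680 satisfying both.
Any solution of the first congruence is n = 33 + 40t; substituting into the second, 40t ≡ 15 − 33 ≡ 16 (mod 17).
40 ≡ 6 (mod 17), so this reads 6t ≡ 16 (mod 17). Since 6·3 = 18 = 1·17 + 1, the inverse of 6 mod 17 is 3.
Multiplying by 3: t ≡ 3·16 = 48 ≡ 14 (mod 17).
With t = 14: n = 33 + 40·14 = 593.
Check: 593 mod 40 = 33, 593 mod 17 = 15. ✓

n = 593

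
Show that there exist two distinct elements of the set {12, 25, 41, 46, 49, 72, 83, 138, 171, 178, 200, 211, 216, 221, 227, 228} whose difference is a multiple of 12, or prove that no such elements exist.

12 mod 12 = 0 and 72 mod 12 = 0, so 72 − 12 = 60 = 5·12.

Yes: 12 and 72.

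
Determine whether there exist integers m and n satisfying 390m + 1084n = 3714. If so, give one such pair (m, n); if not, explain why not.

m = 243, n = -84

Every value of 390m + 1084n is a multiple of gcd(390, 1084) = 2; since 2 ∣ 3714, solutions exist.
Dividing through by 2 reduces the equation to 195m + 542n = 1857.
Euclidean algorithm: 542 = 2·195 + 152, 195 = 1·152 + 43, 152 = 3·43 + 23, 43 = 1·23 + 20, 23 = 1·20 + 3, 20 = 6·3 + 2, 3 = 1·2 + 1, 2 = 2·1 + 0.
Working back up the chain: 1 = 3 − 1·2 = 3 − (20 − 6·3) = −20 + 7·3 = −20 + 7·(23 − 1·20) = 7·23 − 8·20 = 7·23 − 8·(43 − 1·23) = −8·43 + 15·23 = −8·43 + 15·(152 − 3·43) = 15·152 − 53·43 = 15·152 − 53·(195 − 1·152) = −53·195 + 68·152 = −53·195 + 68·(542 − 2·195) = 68·542 − 189·195. So 195·(-189) + 542·68 = 1.
Multiplying through by 1857: m = (-189)·1857 = -350973, n = 68·1857 = 126276 is a solution.
The general solution is m = -350973 + 542k, n = 126276 − 195k; taking k = 648 gives the smaller pair m = 243, n = -84.
Check: 390·243 + 1084·(-84) = 94770 − 91056 = 3714. ✓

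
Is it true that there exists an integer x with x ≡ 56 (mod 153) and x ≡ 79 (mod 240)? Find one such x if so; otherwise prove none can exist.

Both moduli are multiples of 3 = gcd(153, 240), so any solution would satisfy x ≡ 56 and x ≡ 79 modulo 3 simultaneously.
But 56 mod 3 = 2 while 79 mod 3 = 1, a contradiction.
Hence the system has no solution.

No such integer exists.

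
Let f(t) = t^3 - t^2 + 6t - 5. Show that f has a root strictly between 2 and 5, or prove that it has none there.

f has no root in that interval.

f(2) = 11 and f(5) = 125, both positive.
f'(t) = 3t^2 - 2t + 6 has discriminant (-2)² − 4·3·6 = -68 < 0, so f' has no real roots and is positive for every real t.
So f is strictly increasing; between 2 and 5 its values lie between f(2) = 11 and f(5) = 125, all positive. Therefore f has no root in (2, 5).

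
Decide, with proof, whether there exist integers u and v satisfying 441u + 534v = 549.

u = 63, v = -51

gcd(441, 534) = 3, and 3 divides 549, so integer solutions exist.
Dividing through by 3 reduces the equation to 147u + 178v = 183.
Euclidean algorithm: 178 = 1·147 + 31, 147 = 4·31 + 23, 31 = 1·23 + 8, 23 = 2·8 + 7, 8 = 1·7 + 1, 7 = 7·1 + 0.
Working back up the chain: 1 = 8 − 1·7 = 8 − (23 − 2·8) = −23 + 3·8 = −23 + 3·(31 − 1·23) = 3·31 − 4·23 = 3·31 − 4·(147 − 4·31) = −4·147 + 19·31 = −4·147 + 19·(178 − 1·147) = 19·178 − 23·147. So 147·(-23) + 178·19 = 1.
Times 183: 147·(-4209) + 178·3477 = 183, so (-4209, 3477) solves it.
Shifting by a multiple of (178, −147) keeps it a solution: u = -4209 + 24·178 = 63, v = 3477 − 24·147 = -51.
Indeed 441·63 + 534·(-51) = 27783 − 27234 = 549.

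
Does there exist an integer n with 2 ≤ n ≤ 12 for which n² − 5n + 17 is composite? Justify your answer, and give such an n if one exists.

No, no such integer n in that range exists.

The values for n = 2, 3, …, 12 are 11, 11, 13, 17, 23, 31, 41, 53, 67, 83, 101, and each of these is prime.
So no value in the range makes the expression composite.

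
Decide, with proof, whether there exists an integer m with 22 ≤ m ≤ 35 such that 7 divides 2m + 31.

m = 23

At m = 22 the value 75 is not a multiple of 7. m = 23 works, since 2·23 + 31 = 77 = 11·7.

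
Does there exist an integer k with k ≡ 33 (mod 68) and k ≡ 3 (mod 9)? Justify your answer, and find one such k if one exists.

The moduli 68 and 9 are coprime, so by the Chinese Remainder Theorem a unique solution modulo 612 exists.
Any solution of the first congruence is k = 33 + 68t; substituting into the second, 68t ≡ 3 − 33 ≡ 6 (mod 9).
68 ≡ 5 (mod 9), so this reads 5t ≡ 6 (mod 9). Since 5·2 = 10 = 1·9 + 1, the inverse of 5 mod 9 is 2.
Multiplying by 2: t ≡ 2·6 = 12 ≡ 3 (mod 9).
With t = 3: k = 33 + 68·3 = 237.
Indeed 237 ≡ 33 (mod 68) and 237 ≡ 3 (mod 9).

k = 237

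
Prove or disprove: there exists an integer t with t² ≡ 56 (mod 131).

No, no such integer exists.

131 is prime, so by Euler's criterion 56 is a square mod 131 iff 56^((131−1)/2) = 56^65 ≡ 1 (mod 131).
Repeated squaring mod 131: 56^2 = 3136 ≡ 123; 56^4 ≡ 123² = 15129 ≡ 64; 56^8 ≡ 64² = 4096 ≡ 35; 56^16 ≡ 35² = 1225 ≡ 46; 56^32 ≡ 46² = 2116 ≡ 20; 56^64 ≡ 20² = 400 ≡ 7.
Since 65 = 64 + 1, 56^65 ≡ 7 · 56; multiplying out mod 131: 7·56 = 392 ≡ 130. Thus 56^65 ≡ 130 ≡ −1 (mod 131).
The value −1 means 56 is a non-residue modulo 131, so t² ≡ 56 (mod 131) is impossible.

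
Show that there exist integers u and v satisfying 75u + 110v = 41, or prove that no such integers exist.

No, no such integers exist.

gcd(75, 110) = 5, so every integer of the form 75u + 110v is a multiple of 5.
But 41 is not a multiple of 5 (it leaves remainder 1).
Hence no integers u, v satisfy the equation.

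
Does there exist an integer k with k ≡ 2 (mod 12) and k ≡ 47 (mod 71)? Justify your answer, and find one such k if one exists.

The moduli 12 and 71 are coprime, so by the Chinese Remainder Theorem a unique solution modulo 852 exists.
Write k = 2 + 12t and require 2 + 12t ≡ 47 (mod 71), i.e. 12t ≡ 45 (mod 71).
Invert 12 mod 71 by the Euclidean algorithm: 71 = 5·12 + 11, 12 = 1·11 + 1, 11 = 11·1 + 0; back-substituting, 1 = 12 − 1·11 = 12 − (71 − 5·12) = −71 + 6·12. Hence 12·6 ≡ 1, so 12⁻¹ ≡ 6 (mod 71).
Multiplying by 6: t ≡ 6·45 = 270 ≡ 57 (mod 71).
With t = 57: k = 2 + 12·57 = 686.
Verify: 686 = 57·12 + 2 and 686 = 9·71 + 47. ✓

k = 686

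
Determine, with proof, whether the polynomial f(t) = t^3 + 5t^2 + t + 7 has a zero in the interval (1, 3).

The endpoint values f(1) = 14 and f(3) = 82 are both positive. Claim: f(t) > 0 for every t in (1, 3).
Substitute t = 1 + u, where 0 < u < 2 on the interval. Expanding, f(1 + u) = u^3 + 8u^2 + 14u + 14.
All 4 nonzero coefficients of this polynomial in u are positive; hence for u > 0 the value is a sum of positive terms (the constant 14 among them).
So f is strictly positive on (1, 3); no root exists in the interval.

No.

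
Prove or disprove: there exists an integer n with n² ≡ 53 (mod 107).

Take n = 69. Then 69² = 4761 = 44·107 + 53, so 69² ≡ 53 (mod 107).

n = 69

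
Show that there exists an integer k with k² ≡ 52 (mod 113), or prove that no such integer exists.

k = 39

Take k = 39. Then 39² = 1521 = 13·113 + 52, so 39² ≡ 52 (mod 113).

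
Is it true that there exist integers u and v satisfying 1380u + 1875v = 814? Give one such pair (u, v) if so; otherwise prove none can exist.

Both 1380 and 1875 are divisible by gcd(1380, 1875) = 15, hence so is any combination 1380u + 1875v.
But 814 = 15·54 + 4, so 15 ∤ 814.
Therefore 1380u + 1875v = 814 has no solution in integers.

No, no such integers exist.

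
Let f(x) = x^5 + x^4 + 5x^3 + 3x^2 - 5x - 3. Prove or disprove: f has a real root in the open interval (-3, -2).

The endpoint values f(-3) = -258 and f(-2) = -37 are both negative. Claim: f(x) < 0 for every x in (-3, -2).
Shift to the endpoint -2: with x = -2 − u (0 < u < 1), one computes f(-2 − u) = -u^5 - 9u^4 - 37u^3 - 83u^2 - 91u - 37.
All 6 nonzero coefficients of this polynomial in u are negative; hence for u > 0 the value is a sum of negative terms (the constant -37 among them).
So f is strictly negative on (-3, -2); no root exists in the interval.

f has no root in that interval.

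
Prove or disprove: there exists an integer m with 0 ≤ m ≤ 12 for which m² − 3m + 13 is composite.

At m = 12: 12² − 3·12 + 13 = 121 = 11·11, which is composite.

m = 12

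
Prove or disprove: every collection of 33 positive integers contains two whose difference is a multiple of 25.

Yes, this is always true.

There are exactly 25 possible remainders on division by 25.
Placing 33 integers into 25 classes, some class receives at least two — say a and b.
Then a ≡ b (mod 25), i.e. 25 ∣ (a − b).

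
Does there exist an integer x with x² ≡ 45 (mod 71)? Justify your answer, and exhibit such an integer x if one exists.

Take x = 51. Then 51² = 2601 = 36·71 + 45, so 51² ≡ 45 (mod 71).

x = 51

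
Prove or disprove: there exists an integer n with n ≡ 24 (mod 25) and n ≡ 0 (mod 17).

Since 25 and 17 share no common factor, CRT says the pair of congruences has a solution (unique mod 425).
Write n = 24 + 25t and require 24 + 25t ≡ 0 (mod 17), i.e. 25t ≡ 10 (mod 17).
25 ≡ 8 (mod 17), so this reads 8t ≡ 10 (mod 17). Since 8·15 = 120 = 7·17 + 1, the inverse of 8 mod 17 is 15.
Therefore t ≡ 15·10 = 150 ≡ 14 (mod 17).
With t = 14: n = 24 + 25·14 = 374.
Indeed 374 ≡ 24 (mod 25) and 374 ≡ 0 (mod 17).

n = 374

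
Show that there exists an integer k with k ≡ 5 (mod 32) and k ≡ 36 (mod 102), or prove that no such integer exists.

Both moduli are multiples of 2 = gcd(32, 102), so any solution would satisfy k ≡ 5 and k ≡ 36 modulo 2 simultaneously.
However 5 ≡ 1 and 36 ≡ 0 (mod 2), and 1 ≠ 0.
Therefore no such k exists.

No such integer exists.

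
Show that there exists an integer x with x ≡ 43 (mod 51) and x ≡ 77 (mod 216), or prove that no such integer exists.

No such integer exists.

Reduce both congruences modulo 3, which divides 51 and 216: they say x ≡ 43 (mod 3) and x ≡ 77 (mod 3).
These are incompatible: 43 − 77 = -34 is not divisible by 3.
Hence the system has no solution.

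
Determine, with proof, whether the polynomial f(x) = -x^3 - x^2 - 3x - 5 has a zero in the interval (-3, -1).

f(-3) = 22 and f(-1) = -2, which have opposite signs.
Since f is a polynomial it is continuous on [-3, -1].
By the Intermediate Value Theorem f must vanish at some point of (-3, -1).

Yes, f has a root in the interval.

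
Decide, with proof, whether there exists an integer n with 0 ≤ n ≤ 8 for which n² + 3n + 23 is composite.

At n = 1: 1² + 3·1 + 23 = 27 = 3·9, which is composite.

n = 1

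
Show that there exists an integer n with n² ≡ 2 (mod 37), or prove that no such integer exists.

No such integer exists.

37 is prime, so by Euler's criterion 2 is a square mod 37 iff 2^((37−1)/2) = 2^18 ≡ 1 (mod 37).
Squaring successively (mod 37): 2^2 = 4 ≡ 4; 2^4 ≡ 4² = 16 ≡ 16; 2^8 ≡ 16² = 256 ≡ 34; 2^16 ≡ 34² = 1156 ≡ 9.
Since 18 = 16 + 2, 2^18 ≡ 9 · 4; multiplying out mod 37: 9·4 = 36 ≡ 36. Thus 2^18 ≡ 36 ≡ −1 (mod 37).
The value −1 means 2 is a non-residue modulo 37, so n² ≡ 2 (mod 37) is impossible.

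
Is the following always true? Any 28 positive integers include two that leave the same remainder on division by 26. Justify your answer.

Partition the integers by their residue mod 26; there are 26 classes.
With 28 integers and only 26 classes, the pigeonhole principle forces two of them, say a and b, into the same class.
So a and b have equal remainders mod 26, which is exactly what was to be shown.

Yes.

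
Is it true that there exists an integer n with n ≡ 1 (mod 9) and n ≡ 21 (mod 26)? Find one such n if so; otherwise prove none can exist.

n = 73

gcd(9, 26) = 1, so the Chinese Remainder Theorem guarantees exactly one residue class mod 234 satisfying both.
Write n = 1 + 9t and require 1 + 9t ≡ 21 (mod 26), i.e. 9t ≡ 20 (mod 26).
Note 9·3 = 27 ≡ 1 (mod 26) (as 27 − 1 = 1·26), so 9⁻¹ ≡ 3.
Multiplying by 3: t ≡ 3·20 = 60 ≡ 8 (mod 26).
With t = 8: n = 1 + 9·8 = 73.
Verify: 73 = 8·9 + 1 and 73 = 2·26 + 21. ✓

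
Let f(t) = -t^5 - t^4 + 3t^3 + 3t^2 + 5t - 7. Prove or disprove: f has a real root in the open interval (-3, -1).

Such a root exists.

f(-3) = 86 and f(-1) = -12, which have opposite signs.
As a polynomial, f is continuous on every closed interval.
By the Intermediate Value Theorem, f takes the value 0 somewhere in the open interval.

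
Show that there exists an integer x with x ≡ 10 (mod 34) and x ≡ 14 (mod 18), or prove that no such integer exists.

x = 248

The moduli are not coprime: gcd(34, 18) = 2. Compatibility requires 2 ∣ (14 − 10) = 4, which holds, so solutions exist.
Step through x = 10, 10 + 34, 10 + 2·34, …: the values 10, 44, 78, 112, 146, 180, 214, 248 reduce mod 18 to 10, 8, 6, 4, 2, 0, 16, 14. The value 248 hits 14.
Check: 248 mod 34 = 10, 248 mod 18 = 14. ✓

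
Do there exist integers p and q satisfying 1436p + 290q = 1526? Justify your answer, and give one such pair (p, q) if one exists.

p = 36, q = -173

Every value of 1436p + 290q is a multiple of gcd(1436, 290) = 2; since 2 ∣ 1526, solutions exist.
Dividing through by 2 reduces the equation to 718p + 145q = 763.
Run the Euclidean algorithm on 718 and 145: 718 = 4·145 + 138, 145 = 1·138 + 7, 138 = 19·7 + 5, 7 = 1·5 + 2, 5 = 2·2 + 1, 2 = 2·1 + 0.
Working back up the chain: 1 = 5 − 2·2 = 5 − 2·(7 − 1·5) = −2·7 + 3·5 = −2·7 + 3·(138 − 19·7) = 3·138 − 59·7 = 3·138 − 59·(145 − 1·138) = −59·145 + 62·138 = −59·145 + 62·(718 − 4·145) = 62·718 − 307·145. So 718·62 + 145·(-307) = 1.
Scaling by 763 gives the particular solution (p, q) = (47306, -234241).
The general solution is p = 47306 + 145k, q = -234241 − 718k; taking k = -326 gives the smaller pair p = 36, q = -173.
Check: 1436·36 + 290·(-173) = 51696 − 50170 = 1526. ✓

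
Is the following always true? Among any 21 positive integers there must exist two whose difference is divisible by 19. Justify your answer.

Partition the integers by their residue mod 19; there are 19 classes.
With 21 integers and only 19 classes, the pigeonhole principle forces two of them, say a and b, into the same class.
Their difference a − b is then a multiple of 19.

True.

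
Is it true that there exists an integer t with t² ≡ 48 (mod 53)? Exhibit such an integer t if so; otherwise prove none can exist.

No, no such integer exists.

53 is prime, so by Euler's criterion 48 is a square mod 53 iff 48^((53−1)/2) = 48^26 ≡ 1 (mod 53).
Repeated squaring mod 53: 48^2 = 2304 ≡ 25; 48^4 ≡ 25² = 625 ≡ 42; 48^8 ≡ 42² = 1764 ≡ 15; 48^16 ≡ 15² = 225 ≡ 13.
Since 26 = 16 + 8 + 2, 48^26 ≡ 13 · 15 · 25; multiplying out mod 53: 13·15 = 195 ≡ 36, then 36·25 = 900 ≡ 52. Thus 48^26 ≡ 52 ≡ −1 (mod 53).
The value −1 means 48 is a non-residue modulo 53, so t² ≡ 48 (mod 53) is impossible.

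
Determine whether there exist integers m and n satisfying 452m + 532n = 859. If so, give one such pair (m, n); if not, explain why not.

Both 452 and 532 are divisible by gcd(452, 532) = 4, hence so is any combination 452m + 532n.
However 859 leaves remainder 3 on division by 4.
Therefore 452m + 532n = 859 has no solution in integers.

There are no such integers.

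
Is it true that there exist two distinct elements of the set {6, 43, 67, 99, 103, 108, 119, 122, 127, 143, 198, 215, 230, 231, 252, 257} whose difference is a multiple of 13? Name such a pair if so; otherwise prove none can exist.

43 mod 13 = 4 and 108 mod 13 = 4, so 108 − 43 = 65 = 5·13.

43 and 108 are such a pair.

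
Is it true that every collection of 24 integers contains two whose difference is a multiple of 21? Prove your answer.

Yes.

Each integer lies in one of the 21 residue classes modulo 21.
Placing 24 integers into 21 classes, some class receives at least two — say a and b.
Equal remainders mean a − b ≡ 0 (mod 21), so 21 divides their difference.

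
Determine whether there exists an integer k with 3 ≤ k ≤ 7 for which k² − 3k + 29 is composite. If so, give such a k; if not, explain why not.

At k = 4: 4² − 3·4 + 29 = 33 = 3·11, which is composite.

k = 4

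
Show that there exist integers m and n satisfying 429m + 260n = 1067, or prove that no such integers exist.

There are no such integers.

Both 429 and 260 are divisible by gcd(429, 260) = 13, hence so is any combination 429m + 260n.
But 1067 = 13·82 + 1, so 13 ∤ 1067.
So the equation is unsolvable over ℤ.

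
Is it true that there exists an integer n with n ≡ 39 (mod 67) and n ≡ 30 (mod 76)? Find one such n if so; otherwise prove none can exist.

The moduli 67 and 76 are coprime, so by the Chinese Remainder Theorem a unique solution modulo 5092 exists.
Any solution of the first congruence is n = 39 + 67t; substituting into the second, 67t ≡ 30 − 39 ≡ 67 (mod 76).
Invert 67 mod 76 by the Euclidean algorithm: 76 = 1·67 + 9, 67 = 7·9 + 4, 9 = 2·4 + 1, 4 = 4·1 + 0; back-substituting, 1 = 9 − 2·4 = 9 − 2·(67 − 7·9) = −2·67 + 15·9 = −2·67 + 15·(76 − 1·67) = 15·76 − 17·67. Hence 67·(-17) ≡ 1, so 67⁻¹ ≡ -17 ≡ 59 (mod 76).
Therefore t ≡ 59·67 = 3953 ≡ 1 (mod 76).
With t = 1: n = 39 + 67·1 = 106.
Indeed 106 ≡ 39 (mod 67) and 106 ≡ 30 (mod 76).

n = 106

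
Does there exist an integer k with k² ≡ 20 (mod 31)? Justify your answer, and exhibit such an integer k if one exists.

k = 12

k = 12 works: 12² = 144, and 144 − 20 = 124 = 4·31.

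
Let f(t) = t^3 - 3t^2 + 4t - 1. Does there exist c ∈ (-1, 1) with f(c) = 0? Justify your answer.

Yes, such a c exists.

f(-1) = -9 and f(1) = 1, which have opposite signs.
Since f is a polynomial it is continuous on [-1, 1].
So by the Intermediate Value Theorem there is a c strictly between -1 and 1 with f(c) = 0.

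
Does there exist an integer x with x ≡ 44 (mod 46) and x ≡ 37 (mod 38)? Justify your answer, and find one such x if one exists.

Both moduli are multiples of 2 = gcd(46, 38), so any solution would satisfy x ≡ 44 and x ≡ 37 modulo 2 simultaneously.
However 44 ≡ 0 and 37 ≡ 1 (mod 2), and 0 ≠ 1.
So no integer satisfies both congruences.

There is no such integer.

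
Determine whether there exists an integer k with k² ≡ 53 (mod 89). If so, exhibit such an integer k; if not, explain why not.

k = 26 works: 26² = 676, and 676 − 53 = 623 = 7·89.

k = 26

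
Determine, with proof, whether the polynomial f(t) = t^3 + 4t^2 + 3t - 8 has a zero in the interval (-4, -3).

The endpoint values f(-4) = -20 and f(-3) = -8 are both negative. Claim: f(t) < 0 for every t in (-4, -3).
Shift to the endpoint -3: with t = -3 − u (0 < u < 1), one computes f(-3 − u) = -u^3 - 5u^2 - 6u - 8.
The nonzero coefficients here are all negative, so for u > 0 every term is negative (or zero), and the constant term -8 is strictly negative.
Therefore f(t) < 0 throughout (-4, -3), and f has no zero there.

No.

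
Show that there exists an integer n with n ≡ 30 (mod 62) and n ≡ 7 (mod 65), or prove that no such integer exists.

n = 3192

gcd(62, 65) = 1, so the Chinese Remainder Theorem guarantees exactly one residue class mod 4030 satisfying both.
Write n = 30 + 62t and require 30 + 62t ≡ 7 (mod 65), i.e. 62t ≡ 42 (mod 65).
To invert 62 modulo 65: 65 = 1·62 + 3, 62 = 20·3 + 2, 3 = 1·2 + 1, 2 = 2·1 + 0, and unwinding, 1 = 3 − 1·2 = 3 − (62 − 20·3) = −62 + 21·3 = −62 + 21·(65 − 1·62) = 21·65 − 22·62. Thus 62⁻¹ ≡ -22 ≡ 43 (mod 65).
Multiplying by 43: t ≡ 43·42 = 1806 ≡ 51 (mod 65).
With t = 51: n = 30 + 62·51 = 3192.
Verify: 3192 = 51·62 + 30 and 3192 = 49·65 + 7. ✓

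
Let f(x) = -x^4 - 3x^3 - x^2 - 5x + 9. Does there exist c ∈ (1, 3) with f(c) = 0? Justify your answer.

The endpoint values f(1) = -1 and f(3) = -177 are both negative. Claim: f(x) < 0 for every x in (1, 3).
Substitute x = 1 + u, where 0 < u < 2 on the interval. Expanding, f(1 + u) = -u^4 - 7u^3 - 16u^2 - 20u - 1.
The nonzero coefficients here are all negative, so for u > 0 every term is negative (or zero), and the constant term -1 is strictly negative.
Therefore f(x) < 0 throughout (1, 3), and f has no zero there.

No.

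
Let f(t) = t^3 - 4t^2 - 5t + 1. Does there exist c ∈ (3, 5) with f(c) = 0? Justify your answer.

f(3) = -23 and f(5) = 1, which have opposite signs.
Since f is a polynomial it is continuous on [3, 5].
By the Intermediate Value Theorem, f takes the value 0 somewhere in the open interval.

Yes, such a c exists.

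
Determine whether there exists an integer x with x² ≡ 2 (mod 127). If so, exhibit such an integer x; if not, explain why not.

Take x = 111. Then 111² = 12321 = 97·127 + 2, so 111² ≡ 2 (mod 127).

x = 111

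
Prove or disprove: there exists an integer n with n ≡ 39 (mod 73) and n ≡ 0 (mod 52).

n = 988

Since 73 and 52 share no common factor, CRT says the pair of congruences has a solution (unique mod 3796).
Write n = 39 + 73t and require 39 + 73t ≡ 0 (mod 52), i.e. 73t ≡ 13 (mod 52).
73 ≡ 21 (mod 52), so this reads 21t ≡ 13 (mod 52). To invert 21 modulo 52: 52 = 2·21 + 10, 21 = 2·10 + 1, 10 = 10·1 + 0, and unwinding, 1 = 21 − 2·10 = 21 − 2·(52 − 2·21) = −2·52 + 5·21. Thus 21⁻¹ ≡ 5 (mod 52).
Therefore t ≡ 5·13 = 65 ≡ 13 (mod 52).
Taking t = 13 gives n = 39 + 73·13 = 988.
Check: 988 mod 73 = 39, 988 mod 52 = 0. ✓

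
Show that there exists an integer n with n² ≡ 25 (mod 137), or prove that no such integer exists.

Take n = 5. Then 5² = 25, and since 0 ≤ 25 < 137 this is already reduced: 5² ≡ 25 (mod 137).

n = 5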